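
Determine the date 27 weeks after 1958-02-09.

August 17, 1958

Adding 27 weeks = 189 days from February 9, 1958.
February has 28 days, so 28 − 9 = 19 days remain after February 9, 1958; 189 − 19 = 170 left.
March 1958 has 31 days: 170 − 31 = 139 left.
April 1958 has 30 days: 139 − 30 = 109 left.
May 1958 has 31 days: 109 − 31 = 78 left.
June 1958 has 30 days: 78 − 30 = 48 left.
July 1958 has 31 days: 48 − 31 = 17 left.
17 days into August 1958 → August 17, 1958.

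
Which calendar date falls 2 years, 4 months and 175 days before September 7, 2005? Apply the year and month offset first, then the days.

Subtracting 2 years, 4 months and 175 days from September 7, 2005: first the month/year part, then the days.
-2 years → 2003; month 9 − 4 = 5 → May 2003.
Day 7 is valid in May, giving May 7, 2003.
Now subtract 175 days from May 7, 2003.
Going back 7 days from May 7, 2003 reaches the end of the previous month; 175 − 7 = 168 left.
April 2003 has 30 days: 168 − 30 = 138 left.
March 2003 has 31 days: 138 − 31 = 107 left.
February 2003 has 28 days (2003 is not a leap year): 107 − 28 = 79 left.
January 2003 has 31 days: 79 − 31 = 48 left.
December 2002 has 31 days: 48 − 31 = 17 left.
November 2002 has 30 days; 30 − 17 = 13 → November 13, 2002.

November 13, 2002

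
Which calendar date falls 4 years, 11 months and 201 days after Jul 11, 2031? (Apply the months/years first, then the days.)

Adding 4 years, 11 months and 201 days from July 11, 2031: first the month/year part, then the days.
+4 years → 2035; month 7 + 11 = 18, which is month 6 of year 2036 → June 2036.
Day 11 is valid in June, giving June 11, 2036.
Now add 201 days from June 11, 2036.
June has 30 days, so 30 − 11 = 19 days remain after June 11, 2036; 201 − 19 = 182 left.
July 2036 has 31 days: 182 − 31 = 151 left.
August 2036 has 31 days: 151 − 31 = 120 left.
September 2036 has 30 days: 120 − 30 = 90 left.
October 2036 has 31 days: 90 − 31 = 59 left.
November 2036 has 30 days: 59 − 30 = 29 left.
29 days into December 2036 → December 29, 2036.

December 29, 2036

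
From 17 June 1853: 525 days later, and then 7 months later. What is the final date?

Counting forward 525 days from June 17, 1853:
June has 30 days, so 30 − 17 = 13 days remain after June 17, 1853; 525 − 13 = 512 left.
July 1853 has 31 days: 512 − 31 = 481 left.
August 1853 has 31 days: 481 − 31 = 450 left.
September 1853 has 30 days: 450 − 30 = 420 left.
October 1853 has 31 days: 420 − 31 = 389 left.
November 1853 has 30 days: 389 − 30 = 359 left.
December 1853 has 31 days: 359 − 31 = 328 left.
January 1854 has 31 days: 328 − 31 = 297 left.
February 1854 has 28 days (1854 is not a leap year): 297 − 28 = 269 left.
March 1854 has 31 days: 269 − 31 = 238 left.
April 1854 has 30 days: 238 − 30 = 208 left.
May 1854 has 31 days: 208 − 31 = 177 left.
June 1854 has 30 days: 177 − 30 = 147 left.
July 1854 has 31 days: 147 − 31 = 116 left.
August 1854 has 31 days: 116 − 31 = 85 left.
September 1854 has 30 days: 85 − 30 = 55 left.
October 1854 has 31 days: 55 − 31 = 24 left.
24 days into November 1854 → November 24, 1854.
Counting forward 7 months from November 24, 1854:
month 11 + 7 = 18, which is month 6 of year 1855 → June 1855.
Day 24 is valid in June, giving June 24, 1855.

June 24, 1855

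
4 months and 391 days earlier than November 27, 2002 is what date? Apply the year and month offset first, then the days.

Going back 4 months and 391 days from November 27, 2002: first the month/year part, then the days.
month 11 − 4 = 7 → July 2002.
Day 27 is valid in July, giving July 27, 2002.
Now subtract 391 days from July 27, 2002.
Going back 27 days from July 27, 2002 reaches the end of the previous month; 391 − 27 = 364 left.
June 2002 has 30 days: 364 − 30 = 334 left.
May 2002 has 31 days: 334 − 31 = 303 left.
April 2002 has 30 days: 303 − 30 = 273 left.
March 2002 has 31 days: 273 − 31 = 242 left.
February 2002 has 28 days (2002 is not a leap year): 242 − 28 = 214 left.
January 2002 has 31 days: 214 − 31 = 183 left.
December 2001 has 31 days: 183 − 31 = 152 left.
November 2001 has 30 days: 152 − 30 = 122 left.
October 2001 has 31 days: 122 − 31 = 91 left.
September 2001 has 30 days: 91 − 30 = 61 left.
August 2001 has 31 days: 61 − 31 = 30 left.
July 2001 has 31 days; 31 − 30 = 1 → July 1, 2001.

July 1, 2001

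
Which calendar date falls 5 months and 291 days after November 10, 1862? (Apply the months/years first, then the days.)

Adding 5 months and 291 days from November 10, 1862: first the month/year part, then the days.
month 11 + 5 = 16, which is month 4 of year 1863 → April 1863.
Day 10 is valid in April, giving April 10, 1863.
Now add 291 days from April 10, 1863.
April has 30 days, so 30 − 10 = 20 days remain after April 10, 1863; 291 − 20 = 271 left.
May 1863 has 31 days: 271 − 31 = 240 left.
June 1863 has 30 days: 240 − 30 = 210 left.
July 1863 has 31 days: 210 − 31 = 179 left.
August 1863 has 31 days: 179 − 31 = 148 left.
September 1863 has 30 days: 148 − 30 = 118 left.
October 1863 has 31 days: 118 − 31 = 87 left.
November 1863 has 30 days: 87 − 30 = 57 left.
December 1863 has 31 days: 57 − 31 = 26 left.
26 days into January 1864 → January 26, 1864.

January 26, 1864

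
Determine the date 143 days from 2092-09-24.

February 14, 2093

Counting forward 143 days from September 24, 2092.
September has 30 days, so 30 − 24 = 6 days remain after September 24, 2092; 143 − 6 = 137 left.
October 2092 has 31 days: 137 − 31 = 106 left.
November 2092 has 30 days: 106 − 30 = 76 left.
December 2092 has 31 days: 76 − 31 = 45 left.
January 2093 has 31 days: 45 − 31 = 14 left.
14 days into February 2093 → February 14, 2093.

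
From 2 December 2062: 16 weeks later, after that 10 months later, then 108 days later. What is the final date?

Advancing 16 weeks (= 112 days) from December 2, 2062:
December has 31 days, so 31 − 2 = 29 days remain after December 2, 2062; 112 − 29 = 83 left.
January 2063 has 31 days: 83 − 31 = 52 left.
February 2063 has 28 days (2063 is not a leap year): 52 − 28 = 24 left.
24 days into March 2063 → March 24, 2063.
Counting forward 10 months from March 24, 2063:
month 3 + 10 = 13, which is month 1 of year 2064 → January 2064.
Day 24 is valid in January, giving January 24, 2064.
Counting forward 108 days from January 24, 2064:
January has 31 days, so 31 − 24 = 7 days remain after January 24, 2064; 108 − 7 = 101 left.
February 2064 has 29 days (2064 is a leap year): 101 − 29 = 72 left.
March 2064 has 31 days: 72 − 31 = 41 left.
April 2064 has 30 days: 41 − 30 = 11 left.
11 days into May 2064 → May 11, 2064.

May 11, 2064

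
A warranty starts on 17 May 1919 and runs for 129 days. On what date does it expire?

Counting forward 129 days from May 17, 1919.
May has 31 days, so 31 − 17 = 14 days remain after May 17, 1919; 129 − 14 = 115 left.
June 1919 has 30 days: 115 − 30 = 85 left.
July 1919 has 31 days: 85 − 31 = 54 left.
August 1919 has 31 days: 54 − 31 = 23 left.
23 days into September 1919 → September 23, 1919.

September 23, 1919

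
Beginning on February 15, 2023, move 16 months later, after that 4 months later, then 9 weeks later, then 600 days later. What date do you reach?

August 9, 2026

Counting forward 16 months from February 15, 2023:
month 2 + 16 = 18, which is month 6 of year 2024 → June 2024.
Day 15 is valid in June, giving June 15, 2024.
Adding 4 months from June 15, 2024:
month 6 + 4 = 10 → October 2024.
Day 15 is valid in October, giving October 15, 2024.
Counting forward 9 weeks (= 63 days) from October 15, 2024:
October has 31 days, so 31 − 15 = 16 days remain after October 15, 2024; 63 − 16 = 47 left.
November 2024 has 30 days: 47 − 30 = 17 left.
17 days into December 2024 → December 17, 2024.
Counting forward 600 days from December 17, 2024:
December has 31 days, so 31 − 17 = 14 days remain after December 17, 2024; 600 − 14 = 586 left.
January 2025 has 31 days: 586 − 31 = 555 left.
February 2025 has 28 days (2025 is not a leap year): 555 − 28 = 527 left.
March 2025 has 31 days: 527 − 31 = 496 left.
April 2025 has 30 days: 496 − 30 = 466 left.
May 2025 has 31 days: 466 − 31 = 435 left.
June 2025 has 30 days: 435 − 30 = 405 left.
July 2025 has 31 days: 405 − 31 = 374 left.
August 2025 has 31 days: 374 − 31 = 343 left.
September 2025 has 30 days: 343 − 30 = 313 left.
October 2025 has 31 days: 313 − 31 = 282 left.
November 2025 has 30 days: 282 − 30 = 252 left.
December 2025 has 31 days: 252 − 31 = 221 left.
January 2026 has 31 days: 221 − 31 = 190 left.
February 2026 has 28 days (2026 is not a leap year): 190 − 28 = 162 left.
March 2026 has 31 days: 162 − 31 = 131 left.
April 2026 has 30 days: 131 − 30 = 101 left.
May 2026 has 31 days: 101 − 31 = 70 left.
June 2026 has 30 days: 70 − 30 = 40 left.
July 2026 has 31 days: 40 − 31 = 9 left.
9 days into August 2026 → August 9, 2026.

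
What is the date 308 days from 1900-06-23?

Counting forward 308 days from June 23, 1900.
June has 30 days, so 30 − 23 = 7 days remain after June 23, 1900; 308 − 7 = 301 left.
July 1900 has 31 days: 301 − 31 = 270 left.
August 1900 has 31 days: 270 − 31 = 239 left.
September 1900 has 30 days: 239 − 30 = 209 left.
October 1900 has 31 days: 209 − 31 = 178 left.
November 1900 has 30 days: 178 − 30 = 148 left.
December 1900 has 31 days: 148 − 31 = 117 left.
January 1901 has 31 days: 117 − 31 = 86 left.
February 1901 has 28 days (1901 is not a leap year): 86 − 28 = 58 left.
March 1901 has 31 days: 58 − 31 = 27 left.
27 days into April 1901 → April 27, 1901.

April 27, 1901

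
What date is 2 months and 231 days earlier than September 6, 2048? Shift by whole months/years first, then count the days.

Going back 2 months and 231 days from September 6, 2048: first the month/year part, then the days.
month 9 − 2 = 7 → July 2048.
Day 6 is valid in July, giving July 6, 2048.
Now subtract 231 days from July 6, 2048.
Going back 6 days from July 6, 2048 reaches the end of the previous month; 231 − 6 = 225 left.
June 2048 has 30 days: 225 − 30 = 195 left.
May 2048 has 31 days: 195 − 31 = 164 left.
April 2048 has 30 days: 164 − 30 = 134 left.
March 2048 has 31 days: 134 − 31 = 103 left.
February 2048 has 29 days (2048 is a leap year): 103 − 29 = 74 left.
January 2048 has 31 days: 74 − 31 = 43 left.
December 2047 has 31 days: 43 − 31 = 12 left.
November 2047 has 30 days; 30 − 12 = 18 → November 18, 2047.

November 18, 2047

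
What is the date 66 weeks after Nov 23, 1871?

Adding 66 weeks = 462 days from November 23, 1871.
November has 30 days, so 30 − 23 = 7 days remain after November 23, 1871; 462 − 7 = 455 left.
December 1871 has 31 days: 455 − 31 = 424 left.
January 1872 has 31 days: 424 − 31 = 393 left.
February 1872 has 29 days (1872 is a leap year): 393 − 29 = 364 left.
March 1872 has 31 days: 364 − 31 = 333 left.
April 1872 has 30 days: 333 − 30 = 303 left.
May 1872 has 31 days: 303 − 31 = 272 left.
June 1872 has 30 days: 272 − 30 = 242 left.
July 1872 has 31 days: 242 − 31 = 211 left.
August 1872 has 31 days: 211 − 31 = 180 left.
September 1872 has 30 days: 180 − 30 = 150 left.
October 1872 has 31 days: 150 − 31 = 119 left.
November 1872 has 30 days: 119 − 30 = 89 left.
December 1872 has 31 days: 89 − 31 = 58 left.
January 1873 has 31 days: 58 − 31 = 27 left.
27 days into February 1873 → February 27, 1873.

February 27, 1873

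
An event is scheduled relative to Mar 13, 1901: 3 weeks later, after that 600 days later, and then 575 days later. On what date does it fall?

June 21, 1904

Adding 3 weeks (= 21 days) from March 13, 1901:
March has 31 days, so 31 − 13 = 18 days remain after March 13, 1901; 21 − 18 = 3 left.
3 days into April 1901 → April 3, 1901.
Advancing 600 days from April 3, 1901:
April has 30 days, so 30 − 3 = 27 days remain after April 3, 1901; 600 − 27 = 573 left.
May 1901 has 31 days: 573 − 31 = 542 left.
June 1901 has 30 days: 542 − 30 = 512 left.
July 1901 has 31 days: 512 − 31 = 481 left.
August 1901 has 31 days: 481 − 31 = 450 left.
September 1901 has 30 days: 450 − 30 = 420 left.
October 1901 has 31 days: 420 − 31 = 389 left.
November 1901 has 30 days: 389 − 30 = 359 left.
December 1901 has 31 days: 359 − 31 = 328 left.
January 1902 has 31 days: 328 − 31 = 297 left.
February 1902 has 28 days (1902 is not a leap year): 297 − 28 = 269 left.
March 1902 has 31 days: 269 − 31 = 238 left.
April 1902 has 30 days: 238 − 30 = 208 left.
May 1902 has 31 days: 208 − 31 = 177 left.
June 1902 has 30 days: 177 − 30 = 147 left.
July 1902 has 31 days: 147 − 31 = 116 left.
August 1902 has 31 days: 116 − 31 = 85 left.
September 1902 has 30 days: 85 − 30 = 55 left.
October 1902 has 31 days: 55 − 31 = 24 left.
24 days into November 1902 → November 24, 1902.
Counting forward 575 days from November 24, 1902:
November has 30 days, so 30 − 24 = 6 days remain after November 24, 1902; 575 − 6 = 569 left.
December 1902 has 31 days: 569 − 31 = 538 left.
January 1903 has 31 days: 538 − 31 = 507 left.
February 1903 has 28 days (1903 is not a leap year): 507 − 28 = 479 left.
March 1903 has 31 days: 479 − 31 = 448 left.
April 1903 has 30 days: 448 − 30 = 418 left.
May 1903 has 31 days: 418 − 31 = 387 left.
June 1903 has 30 days: 387 − 30 = 357 left.
July 1903 has 31 days: 357 − 31 = 326 left.
August 1903 has 31 days: 326 − 31 = 295 left.
September 1903 has 30 days: 295 − 30 = 265 left.
October 1903 has 31 days: 265 − 31 = 234 left.
November 1903 has 30 days: 234 − 30 = 204 left.
December 1903 has 31 days: 204 − 31 = 173 left.
January 1904 has 31 days: 173 − 31 = 142 left.
February 1904 has 29 days (1904 is a leap year): 142 − 29 = 113 left.
March 1904 has 31 days: 113 − 31 = 82 left.
April 1904 has 30 days: 82 − 30 = 52 left.
May 1904 has 31 days: 52 − 31 = 21 left.
21 days into June 1904 → June 21, 1904.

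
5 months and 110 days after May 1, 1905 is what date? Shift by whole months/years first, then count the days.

January 19, 1906

Advancing 5 months and 110 days from May 1, 1905: first the month/year part, then the days.
month 5 + 5 = 10 → October 1905.
Day 1 is valid in October, giving October 1, 1905.
Now add 110 days from October 1, 1905.
October has 31 days, so 31 − 1 = 30 days remain after October 1, 1905; 110 − 30 = 80 left.
November 1905 has 30 days: 80 − 30 = 50 left.
December 1905 has 31 days: 50 − 31 = 19 left.
19 days into January 1906 → January 19, 1906.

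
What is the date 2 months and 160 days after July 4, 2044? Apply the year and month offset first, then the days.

February 11, 2045

Advancing 2 months and 160 days from July 4, 2044: first the month/year part, then the days.
month 7 + 2 = 9 → September 2044.
Day 4 is valid in September, giving September 4, 2044.
Now add 160 days from September 4, 2044.
September has 30 days, so 30 − 4 = 26 days remain after September 4, 2044; 160 − 26 = 134 left.
October 2044 has 31 days: 134 − 31 = 103 left.
November 2044 has 30 days: 103 − 30 = 73 left.
December 2044 has 31 days: 73 − 31 = 42 left.
January 2045 has 31 days: 42 − 31 = 11 left.
11 days into February 2045 → February 11, 2045.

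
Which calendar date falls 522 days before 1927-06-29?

Counting back 522 days from June 29, 1927.
Going back 29 days from June 29, 1927 reaches the end of the previous month; 522 − 29 = 493 left.
May 1927 has 31 days: 493 − 31 = 462 left.
April 1927 has 30 days: 462 − 30 = 432 left.
March 1927 has 31 days: 432 − 31 = 401 left.
February 1927 has 28 days (1927 is not a leap year): 401 − 28 = 373 left.
January 1927 has 31 days: 373 − 31 = 342 left.
December 1926 has 31 days: 342 − 31 = 311 left.
November 1926 has 30 days: 311 − 30 = 281 left.
October 1926 has 31 days: 281 − 31 = 250 left.
September 1926 has 30 days: 250 − 30 = 220 left.
August 1926 has 31 days: 220 − 31 = 189 left.
July 1926 has 31 days: 189 − 31 = 158 left.
June 1926 has 30 days: 158 − 30 = 128 left.
May 1926 has 31 days: 128 − 31 = 97 left.
April 1926 has 30 days: 97 − 30 = 67 left.
March 1926 has 31 days: 67 − 31 = 36 left.
February 1926 has 28 days (1926 is not a leap year): 36 − 28 = 8 left.
January 1926 has 31 days; 31 − 8 = 23 → January 23, 1926.

January 23, 1926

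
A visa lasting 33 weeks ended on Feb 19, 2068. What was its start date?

July 3, 2067

Subtracting 33 weeks = 231 days from February 19, 2068.
Going back 19 days from February 19, 2068 reaches the end of the previous month; 231 − 19 = 212 left.
January 2068 has 31 days: 212 − 31 = 181 left.
December 2067 has 31 days: 181 − 31 = 150 left.
November 2067 has 30 days: 150 − 30 = 120 left.
October 2067 has 31 days: 120 − 31 = 89 left.
September 2067 has 30 days: 89 − 30 = 59 left.
August 2067 has 31 days: 59 − 31 = 28 left.
July 2067 has 31 days; 31 − 28 = 3 → July 3, 2067.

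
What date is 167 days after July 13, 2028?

Advancing 167 days from July 13, 2028.
July has 31 days, so 31 − 13 = 18 days remain after July 13, 2028; 167 − 18 = 149 left.
August 2028 has 31 days: 149 − 31 = 118 left.
September 2028 has 30 days: 118 − 30 = 88 left.
October 2028 has 31 days: 88 − 31 = 57 left.
November 2028 has 30 days: 57 − 30 = 27 left.
27 days into December 2028 → December 27, 2028.

December 27, 2028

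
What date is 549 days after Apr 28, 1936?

October 29, 1937

Adding 549 days from April 28, 1936.
April has 30 days, so 30 − 28 = 2 days remain after April 28, 1936; 549 − 2 = 547 left.
May 1936 has 31 days: 547 − 31 = 516 left.
June 1936 has 30 days: 516 − 30 = 486 left.
July 1936 has 31 days: 486 − 31 = 455 left.
August 1936 has 31 days: 455 − 31 = 424 left.
September 1936 has 30 days: 424 − 30 = 394 left.
October 1936 has 31 days: 394 − 31 = 363 left.
November 1936 has 30 days: 363 − 30 = 333 left.
December 1936 has 31 days: 333 − 31 = 302 left.
January 1937 has 31 days: 302 − 31 = 271 left.
February 1937 has 28 days (1937 is not a leap year): 271 − 28 = 243 left.
March 1937 has 31 days: 243 − 31 = 212 left.
April 1937 has 30 days: 212 − 30 = 182 left.
May 1937 has 31 days: 182 − 31 = 151 left.
June 1937 has 30 days: 151 − 30 = 121 left.
July 1937 has 31 days: 121 − 31 = 90 left.
August 1937 has 31 days: 90 − 31 = 59 left.
September 1937 has 30 days: 59 − 30 = 29 left.
29 days into October 1937 → October 29, 1937.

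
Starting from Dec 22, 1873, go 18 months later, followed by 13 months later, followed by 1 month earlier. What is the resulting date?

Counting forward 18 months from December 22, 1873:
month 12 + 18 = 30, which is month 6 of year 1875 → June 1875.
Day 22 is valid in June, giving June 22, 1875.
Adding 13 months from June 22, 1875:
month 6 + 13 = 19, which is month 7 of year 1876 → July 1876.
Day 22 is valid in July, giving July 22, 1876.
Subtracting 1 month from July 22, 1876:
month 7 − 1 = 6 → June 1876.
Day 22 is valid in June, giving June 22, 1876.

June 22, 1876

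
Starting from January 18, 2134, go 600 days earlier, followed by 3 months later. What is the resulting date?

Counting back 600 days from January 18, 2134:
Going back 18 days from January 18, 2134 reaches the end of the previous month; 600 − 18 = 582 left.
December 2133 has 31 days: 582 − 31 = 551 left.
November 2133 has 30 days: 551 − 30 = 521 left.
October 2133 has 31 days: 521 − 31 = 490 left.
September 2133 has 30 days: 490 − 30 = 460 left.
August 2133 has 31 days: 460 − 31 = 429 left.
July 2133 has 31 days: 429 − 31 = 398 left.
June 2133 has 30 days: 398 − 30 = 368 left.
May 2133 has 31 days: 368 − 31 = 337 left.
April 2133 has 30 days: 337 − 30 = 307 left.
March 2133 has 31 days: 307 − 31 = 276 left.
February 2133 has 28 days (2133 is not a leap year): 276 − 28 = 248 left.
January 2133 has 31 days: 248 − 31 = 217 left.
December 2132 has 31 days: 217 − 31 = 186 left.
November 2132 has 30 days: 186 − 30 = 156 left.
October 2132 has 31 days: 156 − 31 = 125 left.
September 2132 has 30 days: 125 − 30 = 95 left.
August 2132 has 31 days: 95 − 31 = 64 left.
July 2132 has 31 days: 64 − 31 = 33 left.
June 2132 has 30 days: 33 − 30 = 3 left.
May 2132 has 31 days; 31 − 3 = 28 → May 28, 2132.
Advancing 3 months from May 28, 2132:
month 5 + 3 = 8 → August 2132.
Day 28 is valid in August, giving August 28, 2132.

August 28, 2132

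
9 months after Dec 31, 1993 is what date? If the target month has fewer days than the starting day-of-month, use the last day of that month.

September 30, 1994

Advancing 9 months from December 31, 1993.
month 12 + 9 = 21, which is month 9 of year 1994 → September 1994.
September 1994 has only 30 days and the start was day 31, so the date clamps to September 30, 1994.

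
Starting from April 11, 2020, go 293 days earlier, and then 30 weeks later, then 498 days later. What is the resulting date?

May 31, 2021

Going back 293 days from April 11, 2020:
Going back 11 days from April 11, 2020 reaches the end of the previous month; 293 − 11 = 282 left.
March 2020 has 31 days: 282 − 31 = 251 left.
February 2020 has 29 days (2020 is a leap year): 251 − 29 = 222 left.
January 2020 has 31 days: 222 − 31 = 191 left.
December 2019 has 31 days: 191 − 31 = 160 left.
November 2019 has 30 days: 160 − 30 = 130 left.
October 2019 has 31 days: 130 − 31 = 99 left.
September 2019 has 30 days: 99 − 30 = 69 left.
August 2019 has 31 days: 69 − 31 = 38 left.
July 2019 has 31 days: 38 − 31 = 7 left.
June 2019 has 30 days; 30 − 7 = 23 → June 23, 2019.
Adding 30 weeks (= 210 days) from June 23, 2019:
June has 30 days, so 30 − 23 = 7 days remain after June 23, 2019; 210 − 7 = 203 left.
July 2019 has 31 days: 203 − 31 = 172 left.
August 2019 has 31 days: 172 − 31 = 141 left.
September 2019 has 30 days: 141 − 30 = 111 left.
October 2019 has 31 days: 111 − 31 = 80 left.
November 2019 has 30 days: 80 − 30 = 50 left.
December 2019 has 31 days: 50 − 31 = 19 left.
19 days into January 2020 → January 19, 2020.
Counting forward 498 days from January 19, 2020:
January has 31 days, so 31 − 19 = 12 days remain after January 19, 2020; 498 − 12 = 486 left.
February 2020 has 29 days (2020 is a leap year): 486 − 29 = 457 left.
March 2020 has 31 days: 457 − 31 = 426 left.
April 2020 has 30 days: 426 − 30 = 396 left.
May 2020 has 31 days: 396 − 31 = 365 left.
June 2020 has 30 days: 365 − 30 = 335 left.
July 2020 has 31 days: 335 − 31 = 304 left.
August 2020 has 31 days: 304 − 31 = 273 left.
September 2020 has 30 days: 273 − 30 = 243 left.
October 2020 has 31 days: 243 − 31 = 212 left.
November 2020 has 30 days: 212 − 30 = 182 left.
December 2020 has 31 days: 182 − 31 = 151 left.
January 2021 has 31 days: 151 − 31 = 120 left.
February 2021 has 28 days (2021 is not a leap year): 120 − 28 = 92 left.
March 2021 has 31 days: 92 − 31 = 61 left.
April 2021 has 30 days: 61 − 30 = 31 left.
31 days into May 2021 → May 31, 2021.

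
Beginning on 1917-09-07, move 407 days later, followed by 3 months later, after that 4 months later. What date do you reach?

Adding 407 days from September 7, 1917:
September has 30 days, so 30 − 7 = 23 days remain after September 7, 1917; 407 − 23 = 384 left.
October 1917 has 31 days: 384 − 31 = 353 left.
November 1917 has 30 days: 353 − 30 = 323 left.
December 1917 has 31 days: 323 − 31 = 292 left.
January 1918 has 31 days: 292 − 31 = 261 left.
February 1918 has 28 days (1918 is not a leap year): 261 − 28 = 233 left.
March 1918 has 31 days: 233 − 31 = 202 left.
April 1918 has 30 days: 202 − 30 = 172 left.
May 1918 has 31 days: 172 − 31 = 141 left.
June 1918 has 30 days: 141 − 30 = 111 left.
July 1918 has 31 days: 111 − 31 = 80 left.
August 1918 has 31 days: 80 − 31 = 49 left.
September 1918 has 30 days: 49 − 30 = 19 left.
19 days into October 1918 → October 19, 1918.
Counting forward 3 months from October 19, 1918:
month 10 + 3 = 13, which is month 1 of year 1919 → January 1919.
Day 19 is valid in January, giving January 19, 1919.
Adding 4 months from January 19, 1919:
month 1 + 4 = 5 → May 1919.
Day 19 is valid in May, giving May 19, 1919.

May 19, 1919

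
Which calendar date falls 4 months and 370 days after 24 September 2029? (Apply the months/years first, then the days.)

Advancing 4 months and 370 days from September 24, 2029: first the month/year part, then the days.
month 9 + 4 = 13, which is month 1 of year 2030 → January 2030.
Day 24 is valid in January, giving January 24, 2030.
Now add 370 days from January 24, 2030.
January has 31 days, so 31 − 24 = 7 days remain after January 24, 2030; 370 − 7 = 363 left.
February 2030 has 28 days (2030 is not a leap year): 363 − 28 = 335 left.
March 2030 has 31 days: 335 − 31 = 304 left.
April 2030 has 30 days: 304 − 30 = 274 left.
May 2030 has 31 days: 274 − 31 = 243 left.
June 2030 has 30 days: 243 − 30 = 213 left.
July 2030 has 31 days: 213 − 31 = 182 left.
August 2030 has 31 days: 182 − 31 = 151 left.
September 2030 has 30 days: 151 − 30 = 121 left.
October 2030 has 31 days: 121 − 31 = 90 left.
November 2030 has 30 days: 90 − 30 = 60 left.
December 2030 has 31 days: 60 − 31 = 29 left.
29 days into January 2031 → January 29, 2031.

January 29, 2031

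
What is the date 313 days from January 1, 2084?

November 9, 2084

Counting forward 313 days from January 1, 2084.
January has 31 days, so 31 − 1 = 30 days remain after January 1, 2084; 313 − 30 = 283 left.
February 2084 has 29 days (2084 is a leap year): 283 − 29 = 254 left.
March 2084 has 31 days: 254 − 31 = 223 left.
April 2084 has 30 days: 223 − 30 = 193 left.
May 2084 has 31 days: 193 − 31 = 162 left.
June 2084 has 30 days: 162 − 30 = 132 left.
July 2084 has 31 days: 132 − 31 = 101 left.
August 2084 has 31 days: 101 − 31 = 70 left.
September 2084 has 30 days: 70 − 30 = 40 left.
October 2084 has 31 days: 40 − 31 = 9 left.
9 days into November 2084 → November 9, 2084.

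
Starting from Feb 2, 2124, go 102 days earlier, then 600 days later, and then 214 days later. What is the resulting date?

January 14, 2126

Going back 102 days from February 2, 2124:
Going back 2 days from February 2, 2124 reaches the end of the previous month; 102 − 2 = 100 left.
January 2124 has 31 days: 100 − 31 = 69 left.
December 2123 has 31 days: 69 − 31 = 38 left.
November 2123 has 30 days: 38 − 30 = 8 left.
October 2123 has 31 days; 31 − 8 = 23 → October 23, 2123.
Advancing 600 days from October 23, 2123:
October has 31 days, so 31 − 23 = 8 days remain after October 23, 2123; 600 − 8 = 592 left.
November 2123 has 30 days: 592 − 30 = 562 left.
December 2123 has 31 days: 562 − 31 = 531 left.
January 2124 has 31 days: 531 − 31 = 500 left.
February 2124 has 29 days (2124 is a leap year): 500 − 29 = 471 left.
March 2124 has 31 days: 471 − 31 = 440 left.
April 2124 has 30 days: 440 − 30 = 410 left.
May 2124 has 31 days: 410 − 31 = 379 left.
June 2124 has 30 days: 379 − 30 = 349 left.
July 2124 has 31 days: 349 − 31 = 318 left.
August 2124 has 31 days: 318 − 31 = 287 left.
September 2124 has 30 days: 287 − 30 = 257 left.
October 2124 has 31 days: 257 − 31 = 226 left.
November 2124 has 30 days: 226 − 30 = 196 left.
December 2124 has 31 days: 196 − 31 = 165 left.
January 2125 has 31 days: 165 − 31 = 134 left.
February 2125 has 28 days (2125 is not a leap year): 134 − 28 = 106 left.
March 2125 has 31 days: 106 − 31 = 75 left.
April 2125 has 30 days: 75 − 30 = 45 left.
May 2125 has 31 days: 45 − 31 = 14 left.
14 days into June 2125 → June 14, 2125.
Adding 214 days from June 14, 2125:
June has 30 days, so 30 − 14 = 16 days remain after June 14, 2125; 214 − 16 = 198 left.
July 2125 has 31 days: 198 − 31 = 167 left.
August 2125 has 31 days: 167 − 31 = 136 left.
September 2125 has 30 days: 136 − 30 = 106 left.
October 2125 has 31 days: 106 − 31 = 75 left.
November 2125 has 30 days: 75 − 30 = 45 left.
December 2125 has 31 days: 45 − 31 = 14 left.
14 days into January 2126 → January 14, 2126.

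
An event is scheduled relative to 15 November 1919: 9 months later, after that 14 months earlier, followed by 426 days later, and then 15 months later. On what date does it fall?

November 14, 1921

Counting forward 9 months from November 15, 1919:
month 11 + 9 = 20, which is month 8 of year 1920 → August 1920.
Day 15 is valid in August, giving August 15, 1920.
Going back 14 months from August 15, 1920:
month 8 − 14 = -6, which is month 6 of year 1919 → June 1919.
Day 15 is valid in June, giving June 15, 1919.
Advancing 426 days from June 15, 1919:
June has 30 days, so 30 − 15 = 15 days remain after June 15, 1919; 426 − 15 = 411 left.
July 1919 has 31 days: 411 − 31 = 380 left.
August 1919 has 31 days: 380 − 31 = 349 left.
September 1919 has 30 days: 349 − 30 = 319 left.
October 1919 has 31 days: 319 − 31 = 288 left.
November 1919 has 30 days: 288 − 30 = 258 left.
December 1919 has 31 days: 258 − 31 = 227 left.
January 1920 has 31 days: 227 − 31 = 196 left.
February 1920 has 29 days (1920 is a leap year): 196 − 29 = 167 left.
March 1920 has 31 days: 167 − 31 = 136 left.
April 1920 has 30 days: 136 − 30 = 106 left.
May 1920 has 31 days: 106 − 31 = 75 left.
June 1920 has 30 days: 75 − 30 = 45 left.
July 1920 has 31 days: 45 − 31 = 14 left.
14 days into August 1920 → August 14, 1920.
Adding 15 months from August 14, 1920:
month 8 + 15 = 23, which is month 11 of year 1921 → November 1921.
Day 14 is valid in November, giving November 14, 1921.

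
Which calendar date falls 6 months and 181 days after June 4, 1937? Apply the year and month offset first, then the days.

June 3, 1938

Adding 6 months and 181 days from June 4, 1937: first the month/year part, then the days.
month 6 + 6 = 12 → December 1937.
Day 4 is valid in December, giving December 4, 1937.
Now add 181 days from December 4, 1937.
December has 31 days, so 31 − 4 = 27 days remain after December 4, 1937; 181 − 27 = 154 left.
January 1938 has 31 days: 154 − 31 = 123 left.
February 1938 has 28 days (1938 is not a leap year): 123 − 28 = 95 left.
March 1938 has 31 days: 95 − 31 = 64 left.
April 1938 has 30 days: 64 − 30 = 34 left.
May 1938 has 31 days: 34 − 31 = 3 left.
3 days into June 1938 → June 3, 1938.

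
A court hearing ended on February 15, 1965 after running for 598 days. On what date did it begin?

Going back 598 days from February 15, 1965.
Going back 15 days from February 15, 1965 reaches the end of the previous month; 598 − 15 = 583 left.
January 1965 has 31 days: 583 − 31 = 552 left.
December 1964 has 31 days: 552 − 31 = 521 left.
November 1964 has 30 days: 521 − 30 = 491 left.
October 1964 has 31 days: 491 − 31 = 460 left.
September 1964 has 30 days: 460 − 30 = 430 left.
August 1964 has 31 days: 430 − 31 = 399 left.
July 1964 has 31 days: 399 − 31 = 368 left.
June 1964 has 30 days: 368 − 30 = 338 left.
May 1964 has 31 days: 338 − 31 = 307 left.
April 1964 has 30 days: 307 − 30 = 277 left.
March 1964 has 31 days: 277 − 31 = 246 left.
February 1964 has 29 days (1964 is a leap year): 246 − 29 = 217 left.
January 1964 has 31 days: 217 − 31 = 186 left.
December 1963 has 31 days: 186 − 31 = 155 left.
November 1963 has 30 days: 155 − 30 = 125 left.
October 1963 has 31 days: 125 − 31 = 94 left.
September 1963 has 30 days: 94 − 30 = 64 left.
August 1963 has 31 days: 64 − 31 = 33 left.
July 1963 has 31 days: 33 − 31 = 2 left.
June 1963 has 30 days; 30 − 2 = 28 → June 28, 1963.

June 28, 1963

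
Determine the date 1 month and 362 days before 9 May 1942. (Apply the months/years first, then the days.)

Subtracting 1 month and 362 days from May 9, 1942: first the month/year part, then the days.
month 5 − 1 = 4 → April 1942.
Day 9 is valid in April, giving April 9, 1942.
Now subtract 362 days from April 9, 1942.
Going back 9 days from April 9, 1942 reaches the end of the previous month; 362 − 9 = 353 left.
March 1942 has 31 days: 353 − 31 = 322 left.
February 1942 has 28 days (1942 is not a leap year): 322 − 28 = 294 left.
January 1942 has 31 days: 294 − 31 = 263 left.
December 1941 has 31 days: 263 − 31 = 232 left.
November 1941 has 30 days: 232 − 30 = 202 left.
October 1941 has 31 days: 202 − 31 = 171 left.
September 1941 has 30 days: 171 − 30 = 141 left.
August 1941 has 31 days: 141 − 31 = 110 left.
July 1941 has 31 days: 110 − 31 = 79 left.
June 1941 has 30 days: 79 − 30 = 49 left.
May 1941 has 31 days: 49 − 31 = 18 left.
April 1941 has 30 days; 30 − 18 = 12 → April 12, 1941.

April 12, 1941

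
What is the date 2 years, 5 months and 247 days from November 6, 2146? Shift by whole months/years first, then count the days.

December 9, 2149

Counting forward 2 years, 5 months and 247 days from November 6, 2146: first the month/year part, then the days.
+2 years → 2148; month 11 + 5 = 16, which is month 4 of year 2149 → April 2149.
Day 6 is valid in April, giving April 6, 2149.
Now add 247 days from April 6, 2149.
April has 30 days, so 30 − 6 = 24 days remain after April 6, 2149; 247 − 24 = 223 left.
May 2149 has 31 days: 223 − 31 = 192 left.
June 2149 has 30 days: 192 − 30 = 162 left.
July 2149 has 31 days: 162 − 31 = 131 left.
August 2149 has 31 days: 131 − 31 = 100 left.
September 2149 has 30 days: 100 − 30 = 70 left.
October 2149 has 31 days: 70 − 31 = 39 left.
November 2149 has 30 days: 39 − 30 = 9 left.
9 days into December 2149 → December 9, 2149.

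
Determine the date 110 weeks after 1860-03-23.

Adding 110 weeks = 770 days from March 23, 1860.
March has 31 days, so 31 − 23 = 8 days remain after March 23, 1860; 770 − 8 = 762 left.
April 1860 has 30 days: 762 − 30 = 732 left.
May 1860 has 31 days: 732 − 31 = 701 left.
June 1860 has 30 days: 701 − 30 = 671 left.
July 1860 has 31 days: 671 − 31 = 640 left.
August 1860 has 31 days: 640 − 31 = 609 left.
September 1860 has 30 days: 609 − 30 = 579 left.
October 1860 has 31 days: 579 − 31 = 548 left.
November 1860 has 30 days: 548 − 30 = 518 left.
December 1860 has 31 days: 518 − 31 = 487 left.
January 1861 has 31 days: 487 − 31 = 456 left.
February 1861 has 28 days (1861 is not a leap year): 456 − 28 = 428 left.
March 1861 has 31 days: 428 − 31 = 397 left.
April 1861 has 30 days: 397 − 30 = 367 left.
May 1861 has 31 days: 367 − 31 = 336 left.
June 1861 has 30 days: 336 − 30 = 306 left.
July 1861 has 31 days: 306 − 31 = 275 left.
August 1861 has 31 days: 275 − 31 = 244 left.
September 1861 has 30 days: 244 − 30 = 214 left.
October 1861 has 31 days: 214 − 31 = 183 left.
November 1861 has 30 days: 183 − 30 = 153 left.
December 1861 has 31 days: 153 − 31 = 122 left.
January 1862 has 31 days: 122 − 31 = 91 left.
February 1862 has 28 days (1862 is not a leap year): 91 − 28 = 63 left.
March 1862 has 31 days: 63 − 31 = 32 left.
April 1862 has 30 days: 32 − 30 = 2 left.
2 days into May 1862 → May 2, 1862.

May 2, 1862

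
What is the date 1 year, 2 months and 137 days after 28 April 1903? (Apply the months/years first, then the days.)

Adding 1 year, 2 months and 137 days from April 28, 1903: first the month/year part, then the days.
+1 year → 1904; month 4 + 2 = 6 → June 1904.
Day 28 is valid in June, giving June 28, 1904.
Now add 137 days from June 28, 1904.
June has 30 days, so 30 − 28 = 2 days remain after June 28, 1904; 137 − 2 = 135 left.
July 1904 has 31 days: 135 − 31 = 104 left.
August 1904 has 31 days: 104 − 31 = 73 left.
September 1904 has 30 days: 73 − 30 = 43 left.
October 1904 has 31 days: 43 − 31 = 12 left.
12 days into November 1904 → November 12, 1904.

November 12, 1904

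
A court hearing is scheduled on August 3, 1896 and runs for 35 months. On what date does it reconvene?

July 3, 1899

Adding 35 months from August 3, 1896.
month 8 + 35 = 43, which is month 7 of year 1899 → July 1899.
Day 3 is valid in July, giving July 3, 1899.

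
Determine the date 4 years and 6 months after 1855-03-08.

September 8, 1859

Advancing 4 years and 6 months from March 8, 1855.
+4 years → 1859; month 3 + 6 = 9 → September 1859.
Day 8 is valid in September, giving September 8, 1859.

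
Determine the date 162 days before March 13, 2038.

Subtracting 162 days from March 13, 2038.
Going back 13 days from March 13, 2038 reaches the end of the previous month; 162 − 13 = 149 left.
February 2038 has 28 days (2038 is not a leap year): 149 − 28 = 121 left.
January 2038 has 31 days: 121 − 31 = 90 left.
December 2037 has 31 days: 90 − 31 = 59 left.
November 2037 has 30 days: 59 − 30 = 29 left.
October 2037 has 31 days; 31 − 29 = 2 → October 2, 2037.

October 2, 2037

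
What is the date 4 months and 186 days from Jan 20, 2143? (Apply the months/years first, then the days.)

Counting forward 4 months and 186 days from January 20, 2143: first the month/year part, then the days.
month 1 + 4 = 5 → May 2143.
Day 20 is valid in May, giving May 20, 2143.
Now add 186 days from May 20, 2143.
May has 31 days, so 31 − 20 = 11 days remain after May 20, 2143; 186 − 11 = 175 left.
June 2143 has 30 days: 175 − 30 = 145 left.
July 2143 has 31 days: 145 − 31 = 114 left.
August 2143 has 31 days: 114 − 31 = 83 left.
September 2143 has 30 days: 83 − 30 = 53 left.
October 2143 has 31 days: 53 − 31 = 22 left.
22 days into November 2143 → November 22, 2143.

November 22, 2143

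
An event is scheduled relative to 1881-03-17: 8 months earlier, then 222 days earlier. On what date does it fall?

December 8, 1879

Subtracting 8 months from March 17, 1881:
month 3 − 8 = -5, which is month 7 of year 1880 → July 1880.
Day 17 is valid in July, giving July 17, 1880.
Going back 222 days from July 17, 1880:
Going back 17 days from July 17, 1880 reaches the end of the previous month; 222 − 17 = 205 left.
June 1880 has 30 days: 205 − 30 = 175 left.
May 1880 has 31 days: 175 − 31 = 144 left.
April 1880 has 30 days: 144 − 30 = 114 left.
March 1880 has 31 days: 114 − 31 = 83 left.
February 1880 has 29 days (1880 is a leap year): 83 − 29 = 54 left.
January 1880 has 31 days: 54 − 31 = 23 left.
December 1879 has 31 days; 31 − 23 = 8 → December 8, 1879.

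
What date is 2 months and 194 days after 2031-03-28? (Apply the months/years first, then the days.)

December 8, 2031

Advancing 2 months and 194 days from March 28, 2031: first the month/year part, then the days.
month 3 + 2 = 5 → May 2031.
Day 28 is valid in May, giving May 28, 2031.
Now add 194 days from May 28, 2031.
May has 31 days, so 31 − 28 = 3 days remain after May 28, 2031; 194 − 3 = 191 left.
June 2031 has 30 days: 191 − 30 = 161 left.
July 2031 has 31 days: 161 − 31 = 130 left.
August 2031 has 31 days: 130 − 31 = 99 left.
September 2031 has 30 days: 99 − 30 = 69 left.
October 2031 has 31 days: 69 − 31 = 38 left.
November 2031 has 30 days: 38 − 30 = 8 left.
8 days into December 2031 → December 8, 2031.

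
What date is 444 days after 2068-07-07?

September 24, 2069

Advancing 444 days from July 7, 2068.
July has 31 days, so 31 − 7 = 24 days remain after July 7, 2068; 444 − 24 = 420 left.
August 2068 has 31 days: 420 − 31 = 389 left.
September 2068 has 30 days: 389 − 30 = 359 left.
October 2068 has 31 days: 359 − 31 = 328 left.
November 2068 has 30 days: 328 − 30 = 298 left.
December 2068 has 31 days: 298 − 31 = 267 left.
January 2069 has 31 days: 267 − 31 = 236 left.
February 2069 has 28 days (2069 is not a leap year): 236 − 28 = 208 left.
March 2069 has 31 days: 208 − 31 = 177 left.
April 2069 has 30 days: 177 − 30 = 147 left.
May 2069 has 31 days: 147 − 31 = 116 left.
June 2069 has 30 days: 116 − 30 = 86 left.
July 2069 has 31 days: 86 − 31 = 55 left.
August 2069 has 31 days: 55 − 31 = 24 left.
24 days into September 2069 → September 24, 2069.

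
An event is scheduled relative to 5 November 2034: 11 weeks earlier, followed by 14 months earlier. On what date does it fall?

Counting back 11 weeks (= 77 days) from November 5, 2034:
Going back 5 days from November 5, 2034 reaches the end of the previous month; 77 − 5 = 72 left.
October 2034 has 31 days: 72 − 31 = 41 left.
September 2034 has 30 days: 41 − 30 = 11 left.
August 2034 has 31 days; 31 − 11 = 20 → August 20, 2034.
Going back 14 months from August 20, 2034:
month 8 − 14 = -6, which is month 6 of year 2033 → June 2033.
Day 20 is valid in June, giving June 20, 2033.

June 20, 2033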